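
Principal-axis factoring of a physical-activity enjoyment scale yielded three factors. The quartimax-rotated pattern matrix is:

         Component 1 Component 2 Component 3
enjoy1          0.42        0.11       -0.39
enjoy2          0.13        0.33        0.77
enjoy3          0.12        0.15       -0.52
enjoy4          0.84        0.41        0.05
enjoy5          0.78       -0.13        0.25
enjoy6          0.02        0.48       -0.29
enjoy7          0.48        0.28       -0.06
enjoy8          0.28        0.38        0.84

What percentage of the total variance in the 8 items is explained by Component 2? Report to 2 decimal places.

9.77%

SS loadings for Component 2 = 0.11² + 0.33² + 0.15² + 0.41² + (-0.13)² + 0.48² + 0.28² + 0.38² = 0.7817
With 8 standardized items, total variance = 8. Proportion = 0.7817/8 = 0.0977 → 9.77%.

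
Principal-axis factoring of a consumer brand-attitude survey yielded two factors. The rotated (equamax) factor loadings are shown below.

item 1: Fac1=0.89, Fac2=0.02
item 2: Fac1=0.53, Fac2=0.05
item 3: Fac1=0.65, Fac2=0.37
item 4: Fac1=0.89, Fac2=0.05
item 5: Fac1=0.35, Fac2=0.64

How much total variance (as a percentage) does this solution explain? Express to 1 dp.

59.2%

Communalities: 0.7925, 0.2834, 0.5594, 0.7946, 0.5321; Σh² = 2.9620.
Total variance with 5 standardized items is 5, so the solution explains 2.9620/5 = 0.5924 = 59.24%.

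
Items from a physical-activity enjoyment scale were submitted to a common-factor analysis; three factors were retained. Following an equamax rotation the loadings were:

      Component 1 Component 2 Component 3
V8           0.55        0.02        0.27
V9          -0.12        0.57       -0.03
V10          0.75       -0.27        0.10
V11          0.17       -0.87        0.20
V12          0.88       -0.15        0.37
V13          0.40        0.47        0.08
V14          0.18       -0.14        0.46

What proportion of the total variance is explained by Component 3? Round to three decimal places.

0.068

SS loadings for Component 3 = 0.27² + (-0.03)² + 0.10² + 0.20² + 0.37² + 0.08² + 0.46² = 0.4787
Proportion of variance = 0.4787 / 7 = 0.0684.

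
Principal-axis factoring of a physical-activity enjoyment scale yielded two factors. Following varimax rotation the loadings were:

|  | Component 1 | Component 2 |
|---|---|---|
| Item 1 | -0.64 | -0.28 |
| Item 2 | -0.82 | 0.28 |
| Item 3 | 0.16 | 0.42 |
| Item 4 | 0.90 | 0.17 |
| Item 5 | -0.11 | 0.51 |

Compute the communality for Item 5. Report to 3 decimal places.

0.272

h² = (-0.11)² + 0.51² = 0.0121 + 0.2601 = 0.2722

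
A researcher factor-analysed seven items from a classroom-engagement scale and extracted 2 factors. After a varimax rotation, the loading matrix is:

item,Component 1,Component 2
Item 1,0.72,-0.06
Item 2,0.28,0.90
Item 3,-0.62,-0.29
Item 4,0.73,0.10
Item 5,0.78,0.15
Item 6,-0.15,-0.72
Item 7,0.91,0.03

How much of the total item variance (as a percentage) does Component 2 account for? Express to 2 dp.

SS loadings for Component 2 = (-0.06)² + 0.90² + (-0.29)² + 0.10² + 0.15² + (-0.72)² + 0.03² = 1.4495
With 7 standardized items, total variance = 7. Proportion = 1.4495/7 = 0.2071 → 20.71%.

20.71%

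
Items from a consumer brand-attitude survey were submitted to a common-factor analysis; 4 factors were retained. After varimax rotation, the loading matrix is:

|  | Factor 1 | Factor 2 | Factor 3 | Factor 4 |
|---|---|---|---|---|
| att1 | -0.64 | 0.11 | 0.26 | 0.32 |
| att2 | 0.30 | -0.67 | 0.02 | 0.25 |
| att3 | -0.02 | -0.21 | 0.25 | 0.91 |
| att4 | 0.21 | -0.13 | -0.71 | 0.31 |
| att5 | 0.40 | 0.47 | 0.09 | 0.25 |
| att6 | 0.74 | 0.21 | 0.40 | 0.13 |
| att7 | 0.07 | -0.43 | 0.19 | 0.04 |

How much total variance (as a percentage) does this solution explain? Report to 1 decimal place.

Communalities: 0.5917, 0.6018, 0.9351, 0.6612, 0.4515, 0.7686, 0.2275; Σh² = 4.2374.
Total variance with 7 standardized items is 7, so the solution explains 4.2374/7 = 0.6053 = 60.53%.

60.5%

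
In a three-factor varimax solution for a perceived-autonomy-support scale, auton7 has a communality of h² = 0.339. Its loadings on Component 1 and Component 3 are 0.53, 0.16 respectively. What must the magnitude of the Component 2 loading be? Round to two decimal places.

Under orthogonal rotation h² = Σλ², so λ_Component 2² = h² − (0.3065) = 0.339 − 0.3065 = 0.0325.
|λ| = √0.0325 = 0.1803.

0.18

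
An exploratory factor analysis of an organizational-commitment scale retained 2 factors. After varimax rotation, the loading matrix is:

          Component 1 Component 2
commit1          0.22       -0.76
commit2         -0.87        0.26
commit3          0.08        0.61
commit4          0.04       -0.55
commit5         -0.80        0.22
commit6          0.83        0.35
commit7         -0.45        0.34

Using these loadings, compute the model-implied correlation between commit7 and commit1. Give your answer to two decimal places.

-0.36

r̂ = Σ λ_i·λ_j across factors = (-0.45)(0.22) + (0.34)(-0.76)
  = -0.0990 -0.2584 = -0.3574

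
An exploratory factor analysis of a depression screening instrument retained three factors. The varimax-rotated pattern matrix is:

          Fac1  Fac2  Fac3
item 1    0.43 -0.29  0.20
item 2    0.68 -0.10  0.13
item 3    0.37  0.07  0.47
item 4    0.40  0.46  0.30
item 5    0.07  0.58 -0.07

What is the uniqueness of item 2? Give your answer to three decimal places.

0.511

h² = 0.68² + (-0.10)² + 0.13² = 0.4624 + 0.0100 + 0.0169 = 0.4893
Uniqueness u² = 1 − h² = 1 − 0.4893 = 0.5107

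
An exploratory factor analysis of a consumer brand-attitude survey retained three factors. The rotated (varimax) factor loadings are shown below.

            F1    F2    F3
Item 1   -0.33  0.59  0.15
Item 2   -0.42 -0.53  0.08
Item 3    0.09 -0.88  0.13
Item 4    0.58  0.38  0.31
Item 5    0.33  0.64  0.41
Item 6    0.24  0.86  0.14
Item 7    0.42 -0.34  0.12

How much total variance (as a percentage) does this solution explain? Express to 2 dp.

58.99%

Communalities: 0.4795, 0.4637, 0.7994, 0.5769, 0.6866, 0.8168, 0.3064; Σh² = 4.1293.
Total variance with 7 standardized items is 7, so the solution explains 4.1293/7 = 0.5899 = 58.99%.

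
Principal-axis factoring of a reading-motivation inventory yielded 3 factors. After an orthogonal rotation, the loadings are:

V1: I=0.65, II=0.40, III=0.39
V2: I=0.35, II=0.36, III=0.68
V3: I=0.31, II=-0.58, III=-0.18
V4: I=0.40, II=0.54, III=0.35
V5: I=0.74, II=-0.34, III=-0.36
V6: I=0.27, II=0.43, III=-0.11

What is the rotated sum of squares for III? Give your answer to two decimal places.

SS loadings for III = 0.39² + 0.68² + (-0.18)² + 0.35² + (-0.36)² + (-0.11)² = 0.1521 + 0.4624 + 0.0324 + 0.1225 + 0.1296 + 0.0121 = 0.9111

0.91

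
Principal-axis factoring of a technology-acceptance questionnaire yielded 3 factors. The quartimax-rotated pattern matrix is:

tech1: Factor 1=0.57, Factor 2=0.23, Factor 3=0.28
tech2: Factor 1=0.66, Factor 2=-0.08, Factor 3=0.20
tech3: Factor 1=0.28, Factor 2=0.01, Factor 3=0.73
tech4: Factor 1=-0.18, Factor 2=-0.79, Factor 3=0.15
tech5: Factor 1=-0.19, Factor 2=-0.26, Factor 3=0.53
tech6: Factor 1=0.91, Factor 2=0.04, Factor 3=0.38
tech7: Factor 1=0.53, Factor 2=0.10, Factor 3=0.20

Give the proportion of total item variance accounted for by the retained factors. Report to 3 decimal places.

SS loadings by factor: 2.0164, 0.7627, 1.1391; total = 3.9182.
Total variance with 7 standardized items is 7, so the solution explains 3.9182/7 = 0.5597.

0.560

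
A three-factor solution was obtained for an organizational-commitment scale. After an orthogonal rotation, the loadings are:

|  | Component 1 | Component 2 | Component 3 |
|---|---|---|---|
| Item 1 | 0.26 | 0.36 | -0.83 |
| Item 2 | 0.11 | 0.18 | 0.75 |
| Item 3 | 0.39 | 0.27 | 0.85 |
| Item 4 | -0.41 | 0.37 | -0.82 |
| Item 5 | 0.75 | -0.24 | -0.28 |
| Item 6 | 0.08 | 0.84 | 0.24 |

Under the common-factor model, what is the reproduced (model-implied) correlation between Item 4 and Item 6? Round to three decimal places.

r̂ = Σ λ_i·λ_j across factors = (-0.41)(0.08) + (0.37)(0.84) + (-0.82)(0.24)
  = -0.0328 +0.3108 -0.1968 = 0.0812

0.081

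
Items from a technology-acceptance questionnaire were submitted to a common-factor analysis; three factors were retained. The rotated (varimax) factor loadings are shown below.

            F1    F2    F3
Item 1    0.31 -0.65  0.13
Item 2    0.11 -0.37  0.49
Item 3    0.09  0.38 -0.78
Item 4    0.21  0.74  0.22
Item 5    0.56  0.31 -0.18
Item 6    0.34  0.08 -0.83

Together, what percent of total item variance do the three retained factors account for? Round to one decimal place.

59.6%

SS loadings by factor: 0.5896, 1.3539, 1.6351; total = 3.5786.
Total variance with 6 standardized items is 6, so the solution explains 3.5786/6 = 0.5964 = 59.64%.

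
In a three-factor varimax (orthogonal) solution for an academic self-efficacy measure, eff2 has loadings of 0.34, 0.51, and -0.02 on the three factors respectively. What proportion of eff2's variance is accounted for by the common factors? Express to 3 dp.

h² = 0.34² + 0.51² + (-0.02)² = 0.1156 + 0.2601 + 0.0004 = 0.3761

0.376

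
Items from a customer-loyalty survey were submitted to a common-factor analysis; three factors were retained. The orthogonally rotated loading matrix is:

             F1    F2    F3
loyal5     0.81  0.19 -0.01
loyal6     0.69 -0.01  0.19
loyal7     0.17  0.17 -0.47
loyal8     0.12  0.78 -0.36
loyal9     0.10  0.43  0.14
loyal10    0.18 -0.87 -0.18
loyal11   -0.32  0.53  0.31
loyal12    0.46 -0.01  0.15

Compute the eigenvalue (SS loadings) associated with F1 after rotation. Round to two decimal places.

1.53

SS loadings for F1 = 0.81² + 0.69² + 0.17² + 0.12² + 0.10² + 0.18² + (-0.32)² + 0.46² = 0.6561 + 0.4761 + 0.0289 + 0.0144 + 0.0100 + 0.0324 + 0.1024 + 0.2116 = 1.5319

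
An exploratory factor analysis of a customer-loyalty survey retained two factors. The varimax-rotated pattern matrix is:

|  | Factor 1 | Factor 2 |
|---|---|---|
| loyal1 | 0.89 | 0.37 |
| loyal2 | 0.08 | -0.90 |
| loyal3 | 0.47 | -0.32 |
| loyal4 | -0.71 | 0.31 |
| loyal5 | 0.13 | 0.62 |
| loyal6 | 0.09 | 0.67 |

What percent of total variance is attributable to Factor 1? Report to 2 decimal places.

25.81%

SS loadings for Factor 1 = 0.89² + 0.08² + 0.47² + (-0.71)² + 0.13² + 0.09² = 1.5485
With 6 standardized items, total variance = 6. Proportion = 1.5485/6 = 0.2581 → 25.81%.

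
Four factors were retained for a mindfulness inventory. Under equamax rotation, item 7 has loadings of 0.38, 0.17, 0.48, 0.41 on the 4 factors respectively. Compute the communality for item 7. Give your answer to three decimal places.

0.572

h² = 0.38² + 0.17² + 0.48² + 0.41² = 0.1444 + 0.0289 + 0.2304 + 0.1681 = 0.5718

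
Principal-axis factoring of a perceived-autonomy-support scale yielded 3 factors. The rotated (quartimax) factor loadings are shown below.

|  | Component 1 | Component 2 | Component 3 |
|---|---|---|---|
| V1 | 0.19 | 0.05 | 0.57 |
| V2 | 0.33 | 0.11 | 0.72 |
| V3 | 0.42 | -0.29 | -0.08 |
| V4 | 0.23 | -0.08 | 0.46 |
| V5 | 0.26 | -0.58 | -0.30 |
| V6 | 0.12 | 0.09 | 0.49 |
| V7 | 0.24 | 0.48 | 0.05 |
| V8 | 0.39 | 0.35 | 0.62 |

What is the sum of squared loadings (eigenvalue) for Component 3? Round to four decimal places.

1.7783

SS loadings for Component 3 = 0.57² + 0.72² + (-0.08)² + 0.46² + (-0.30)² + 0.49² + 0.05² + 0.62² = 0.3249 + 0.5184 + 0.0064 + 0.2116 + 0.0900 + 0.2401 + 0.0025 + 0.3844 = 1.7783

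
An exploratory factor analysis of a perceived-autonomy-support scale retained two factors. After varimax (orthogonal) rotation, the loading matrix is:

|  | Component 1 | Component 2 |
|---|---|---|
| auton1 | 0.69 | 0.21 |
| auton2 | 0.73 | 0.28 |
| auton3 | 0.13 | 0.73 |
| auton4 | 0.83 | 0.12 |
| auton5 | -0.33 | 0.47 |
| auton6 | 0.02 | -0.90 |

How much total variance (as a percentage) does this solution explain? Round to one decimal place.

Communalities: 0.5202, 0.6113, 0.5498, 0.7033, 0.3298, 0.8104; Σh² = 3.5248.
Total variance with 6 standardized items is 6, so the solution explains 3.5248/6 = 0.5875 = 58.75%.

58.7%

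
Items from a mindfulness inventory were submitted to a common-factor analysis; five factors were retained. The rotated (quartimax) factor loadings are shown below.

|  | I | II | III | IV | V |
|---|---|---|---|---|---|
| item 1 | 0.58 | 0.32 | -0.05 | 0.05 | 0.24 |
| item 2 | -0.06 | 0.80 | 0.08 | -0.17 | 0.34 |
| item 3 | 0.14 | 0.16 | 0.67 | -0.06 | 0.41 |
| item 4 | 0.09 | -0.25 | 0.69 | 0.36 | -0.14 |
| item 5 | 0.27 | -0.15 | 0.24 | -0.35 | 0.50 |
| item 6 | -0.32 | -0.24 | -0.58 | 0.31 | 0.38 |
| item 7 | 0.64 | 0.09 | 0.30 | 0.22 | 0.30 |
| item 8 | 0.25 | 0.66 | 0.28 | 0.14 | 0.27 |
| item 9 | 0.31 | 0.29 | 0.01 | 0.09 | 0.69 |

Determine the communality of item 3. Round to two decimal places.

0.67

h² = 0.14² + 0.16² + 0.67² + (-0.06)² + 0.41² = 0.0196 + 0.0256 + 0.4489 + 0.0036 + 0.1681 = 0.6658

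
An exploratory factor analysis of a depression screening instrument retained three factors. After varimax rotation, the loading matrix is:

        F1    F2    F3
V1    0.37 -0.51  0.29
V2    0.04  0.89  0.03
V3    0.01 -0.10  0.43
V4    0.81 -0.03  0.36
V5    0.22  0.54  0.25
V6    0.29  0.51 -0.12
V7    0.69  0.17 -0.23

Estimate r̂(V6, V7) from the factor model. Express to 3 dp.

r̂ = Σ λ_i·λ_j across factors = (0.29)(0.69) + (0.51)(0.17) + (-0.12)(-0.23)
  = +0.2001 +0.0867 +0.0276 = 0.3144

0.314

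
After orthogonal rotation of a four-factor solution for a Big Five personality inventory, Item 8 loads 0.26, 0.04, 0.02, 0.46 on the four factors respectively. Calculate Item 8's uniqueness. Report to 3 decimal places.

0.719

h² = 0.26² + 0.04² + 0.02² + 0.46² = 0.0676 + 0.0016 + 0.0004 + 0.2116 = 0.2812
Uniqueness u² = 1 − h² = 1 − 0.2812 = 0.7188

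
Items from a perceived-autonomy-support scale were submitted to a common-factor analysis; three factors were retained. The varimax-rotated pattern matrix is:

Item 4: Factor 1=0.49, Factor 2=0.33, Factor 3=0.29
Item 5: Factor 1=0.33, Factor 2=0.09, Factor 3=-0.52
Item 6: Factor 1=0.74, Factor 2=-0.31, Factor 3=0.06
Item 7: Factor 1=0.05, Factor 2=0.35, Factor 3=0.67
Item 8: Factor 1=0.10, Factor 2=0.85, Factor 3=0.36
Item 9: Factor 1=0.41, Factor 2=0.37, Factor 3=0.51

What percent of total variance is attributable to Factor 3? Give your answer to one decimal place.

19.9%

SS loadings for Factor 3 = 0.29² + (-0.52)² + 0.06² + 0.67² + 0.36² + 0.51² = 1.1967
With 6 standardized items, total variance = 6. Proportion = 1.1967/6 = 0.1995 → 19.95%.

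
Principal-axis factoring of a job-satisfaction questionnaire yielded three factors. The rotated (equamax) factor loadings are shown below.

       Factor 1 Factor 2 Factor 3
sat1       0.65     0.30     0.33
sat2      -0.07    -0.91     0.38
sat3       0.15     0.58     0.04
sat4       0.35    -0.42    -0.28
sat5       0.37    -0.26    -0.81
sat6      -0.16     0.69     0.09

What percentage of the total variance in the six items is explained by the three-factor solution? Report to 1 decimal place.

SS loadings by factor: 0.7349, 1.9746, 0.9975; total = 3.7070.
Total variance with 6 standardized items is 6, so the solution explains 3.7070/6 = 0.6178 = 61.78%.

61.8%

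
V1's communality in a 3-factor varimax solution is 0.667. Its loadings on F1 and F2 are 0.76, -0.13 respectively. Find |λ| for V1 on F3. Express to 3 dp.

0.269

Under orthogonal rotation h² = Σλ², so λ_F3² = h² − (0.5945) = 0.667 − 0.5945 = 0.0725.
|λ| = √0.0725 = 0.2693.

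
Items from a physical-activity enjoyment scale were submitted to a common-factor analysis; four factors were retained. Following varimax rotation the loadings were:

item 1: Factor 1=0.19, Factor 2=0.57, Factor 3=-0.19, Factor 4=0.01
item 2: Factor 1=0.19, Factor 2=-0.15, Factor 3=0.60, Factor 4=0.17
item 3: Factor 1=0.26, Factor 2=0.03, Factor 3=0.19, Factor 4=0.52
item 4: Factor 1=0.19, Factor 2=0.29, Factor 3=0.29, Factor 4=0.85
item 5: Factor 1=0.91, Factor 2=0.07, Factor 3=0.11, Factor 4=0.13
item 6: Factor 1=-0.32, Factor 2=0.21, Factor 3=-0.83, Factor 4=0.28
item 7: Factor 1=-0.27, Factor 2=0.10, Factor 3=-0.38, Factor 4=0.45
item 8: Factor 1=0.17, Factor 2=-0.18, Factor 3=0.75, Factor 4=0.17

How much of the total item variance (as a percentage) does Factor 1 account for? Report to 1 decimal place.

SS loadings for Factor 1 = 0.19² + 0.19² + 0.26² + 0.19² + 0.91² + (-0.32)² + (-0.27)² + 0.17² = 1.2082
With 8 standardized items, total variance = 8. Proportion = 1.2082/8 = 0.1510 → 15.10%.

15.1%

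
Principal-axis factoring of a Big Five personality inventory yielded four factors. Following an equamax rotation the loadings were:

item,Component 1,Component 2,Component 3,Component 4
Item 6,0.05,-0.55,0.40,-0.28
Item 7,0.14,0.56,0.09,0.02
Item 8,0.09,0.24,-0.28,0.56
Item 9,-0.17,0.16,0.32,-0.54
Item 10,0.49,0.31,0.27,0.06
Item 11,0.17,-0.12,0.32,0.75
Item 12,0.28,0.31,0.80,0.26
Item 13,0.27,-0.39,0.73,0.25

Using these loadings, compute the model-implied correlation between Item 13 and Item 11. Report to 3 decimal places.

r̂ = Σ λ_i·λ_j across factors = (0.27)(0.17) + (-0.39)(-0.12) + (0.73)(0.32) + (0.25)(0.75)
  = +0.0459 +0.0468 +0.2336 +0.1875 = 0.5138

0.514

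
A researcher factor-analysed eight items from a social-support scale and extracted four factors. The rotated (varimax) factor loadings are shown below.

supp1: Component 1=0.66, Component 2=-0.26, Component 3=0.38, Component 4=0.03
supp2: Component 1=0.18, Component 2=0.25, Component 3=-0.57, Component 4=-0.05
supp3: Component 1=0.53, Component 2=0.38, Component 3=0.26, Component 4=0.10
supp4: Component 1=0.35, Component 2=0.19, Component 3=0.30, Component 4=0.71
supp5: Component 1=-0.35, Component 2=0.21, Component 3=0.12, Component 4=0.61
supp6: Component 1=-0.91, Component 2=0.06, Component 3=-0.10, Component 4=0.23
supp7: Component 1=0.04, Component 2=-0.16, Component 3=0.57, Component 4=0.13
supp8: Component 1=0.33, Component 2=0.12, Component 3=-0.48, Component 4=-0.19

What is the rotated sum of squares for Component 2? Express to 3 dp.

0.398

SS loadings for Component 2 = (-0.26)² + 0.25² + 0.38² + 0.19² + 0.21² + 0.06² + (-0.16)² + 0.12² = 0.0676 + 0.0625 + 0.1444 + 0.0361 + 0.0441 + 0.0036 + 0.0256 + 0.0144 = 0.3983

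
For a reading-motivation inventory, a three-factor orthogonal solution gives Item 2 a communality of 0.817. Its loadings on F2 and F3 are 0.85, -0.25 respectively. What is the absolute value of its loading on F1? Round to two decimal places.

Under orthogonal rotation h² = Σλ², so λ_F1² = h² − (0.7850) = 0.817 − 0.7850 = 0.0320.
|λ| = √0.0320 = 0.1789.

0.18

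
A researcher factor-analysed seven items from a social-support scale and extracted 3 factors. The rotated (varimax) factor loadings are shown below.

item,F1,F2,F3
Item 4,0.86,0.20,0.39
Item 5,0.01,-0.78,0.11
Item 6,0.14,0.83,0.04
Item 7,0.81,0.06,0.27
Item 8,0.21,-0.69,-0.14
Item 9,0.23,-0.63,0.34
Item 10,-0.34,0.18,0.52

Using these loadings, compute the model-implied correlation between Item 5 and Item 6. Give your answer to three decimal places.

-0.642

r̂ = Σ λ_i·λ_j across factors = (0.01)(0.14) + (-0.78)(0.83) + (0.11)(0.04)
  = +0.0014 -0.6474 +0.0044 = -0.6416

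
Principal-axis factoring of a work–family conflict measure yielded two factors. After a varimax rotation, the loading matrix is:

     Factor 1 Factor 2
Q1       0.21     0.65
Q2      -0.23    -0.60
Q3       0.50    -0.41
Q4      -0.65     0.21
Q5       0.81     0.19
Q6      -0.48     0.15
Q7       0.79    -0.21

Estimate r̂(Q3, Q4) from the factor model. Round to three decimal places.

r̂ = Σ λ_i·λ_j across factors = (0.50)(-0.65) + (-0.41)(0.21)
  = -0.3250 -0.0861 = -0.4111

-0.411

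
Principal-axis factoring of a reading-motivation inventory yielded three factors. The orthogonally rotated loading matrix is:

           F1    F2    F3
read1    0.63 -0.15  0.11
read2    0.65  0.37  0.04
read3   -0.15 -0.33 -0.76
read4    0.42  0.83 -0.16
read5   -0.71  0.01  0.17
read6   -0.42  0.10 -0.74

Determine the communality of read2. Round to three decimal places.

0.561

h² = 0.65² + 0.37² + 0.04² = 0.4225 + 0.1369 + 0.0016 = 0.5610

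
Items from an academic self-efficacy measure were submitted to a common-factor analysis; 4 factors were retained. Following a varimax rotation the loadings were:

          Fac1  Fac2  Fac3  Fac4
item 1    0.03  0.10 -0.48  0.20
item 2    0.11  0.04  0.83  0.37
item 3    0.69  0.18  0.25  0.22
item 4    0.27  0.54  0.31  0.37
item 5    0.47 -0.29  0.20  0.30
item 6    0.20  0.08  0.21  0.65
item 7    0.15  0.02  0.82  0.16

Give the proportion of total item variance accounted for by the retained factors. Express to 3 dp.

Communalities: 0.2813, 0.8395, 0.6194, 0.5975, 0.4350, 0.5130, 0.7209; Σh² = 4.0066.
Total variance with 7 standardized items is 7, so the solution explains 4.0066/7 = 0.5724.

0.572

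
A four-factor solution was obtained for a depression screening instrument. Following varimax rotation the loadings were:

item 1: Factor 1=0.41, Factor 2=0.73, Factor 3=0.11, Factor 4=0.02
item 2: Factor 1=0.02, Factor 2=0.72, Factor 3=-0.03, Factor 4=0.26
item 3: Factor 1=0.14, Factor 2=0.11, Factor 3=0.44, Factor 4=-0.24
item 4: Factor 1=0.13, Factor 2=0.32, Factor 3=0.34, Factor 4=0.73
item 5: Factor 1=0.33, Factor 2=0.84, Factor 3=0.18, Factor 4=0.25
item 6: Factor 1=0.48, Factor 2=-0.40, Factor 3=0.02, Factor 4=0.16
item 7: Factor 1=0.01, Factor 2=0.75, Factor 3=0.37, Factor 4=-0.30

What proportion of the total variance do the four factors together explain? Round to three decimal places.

0.638

Communalities: 0.7135, 0.5873, 0.2829, 0.7678, 0.9094, 0.4164, 0.7895; Σh² = 4.4668.
Total variance with 7 standardized items is 7, so the solution explains 4.4668/7 = 0.6381.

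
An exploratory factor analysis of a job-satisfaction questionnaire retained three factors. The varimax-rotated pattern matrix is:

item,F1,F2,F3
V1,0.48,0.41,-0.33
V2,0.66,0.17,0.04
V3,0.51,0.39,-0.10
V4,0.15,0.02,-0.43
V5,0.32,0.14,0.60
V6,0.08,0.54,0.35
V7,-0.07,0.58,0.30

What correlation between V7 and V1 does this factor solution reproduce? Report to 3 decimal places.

r̂ = Σ λ_i·λ_j across factors = (-0.07)(0.48) + (0.58)(0.41) + (0.30)(-0.33)
  = -0.0336 +0.2378 -0.0990 = 0.1052

0.105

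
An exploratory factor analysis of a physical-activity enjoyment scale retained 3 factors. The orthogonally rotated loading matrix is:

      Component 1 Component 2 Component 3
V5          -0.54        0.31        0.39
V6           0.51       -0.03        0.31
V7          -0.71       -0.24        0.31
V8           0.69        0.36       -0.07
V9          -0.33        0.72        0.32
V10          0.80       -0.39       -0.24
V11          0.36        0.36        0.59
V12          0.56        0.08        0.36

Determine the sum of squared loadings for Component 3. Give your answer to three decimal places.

0.987

SS loadings for Component 3 = 0.39² + 0.31² + 0.31² + (-0.07)² + 0.32² + (-0.24)² + 0.59² + 0.36² = 0.1521 + 0.0961 + 0.0961 + 0.0049 + 0.1024 + 0.0576 + 0.3481 + 0.1296 = 0.9869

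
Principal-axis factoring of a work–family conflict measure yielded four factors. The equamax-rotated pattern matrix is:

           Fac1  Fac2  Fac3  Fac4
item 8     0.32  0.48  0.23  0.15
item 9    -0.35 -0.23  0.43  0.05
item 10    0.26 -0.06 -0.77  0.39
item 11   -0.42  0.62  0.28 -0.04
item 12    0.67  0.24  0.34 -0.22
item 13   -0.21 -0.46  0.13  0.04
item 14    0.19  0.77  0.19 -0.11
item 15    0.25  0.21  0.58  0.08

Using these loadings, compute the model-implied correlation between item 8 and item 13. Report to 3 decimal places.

-0.252

r̂ = Σ λ_i·λ_j across factors = (0.32)(-0.21) + (0.48)(-0.46) + (0.23)(0.13) + (0.15)(0.04)
  = -0.0672 -0.2208 +0.0299 +0.0060 = -0.2521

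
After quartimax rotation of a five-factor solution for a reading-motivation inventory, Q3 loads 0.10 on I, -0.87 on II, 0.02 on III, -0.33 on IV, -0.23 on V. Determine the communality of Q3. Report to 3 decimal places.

0.929

h² = 0.10² + (-0.87)² + 0.02² + (-0.33)² + (-0.23)² = 0.0100 + 0.7569 + 0.0004 + 0.1089 + 0.0529 = 0.9291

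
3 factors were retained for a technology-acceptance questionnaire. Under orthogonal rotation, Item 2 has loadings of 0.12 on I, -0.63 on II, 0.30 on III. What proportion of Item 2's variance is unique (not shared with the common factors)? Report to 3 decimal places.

0.499

h² = 0.12² + (-0.63)² + 0.30² = 0.0144 + 0.3969 + 0.0900 = 0.5013
Uniqueness u² = 1 − h² = 1 − 0.5013 = 0.4987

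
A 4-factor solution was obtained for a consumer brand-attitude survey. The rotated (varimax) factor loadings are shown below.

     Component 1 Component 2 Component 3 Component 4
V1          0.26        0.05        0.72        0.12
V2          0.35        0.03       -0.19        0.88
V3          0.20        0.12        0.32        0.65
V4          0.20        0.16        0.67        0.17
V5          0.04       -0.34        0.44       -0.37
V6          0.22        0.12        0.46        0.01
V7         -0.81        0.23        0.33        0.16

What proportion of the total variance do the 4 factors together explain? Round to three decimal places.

0.604

Communalities: 0.6029, 0.9339, 0.5793, 0.5434, 0.4477, 0.2745, 0.8435; Σh² = 4.2252.
Total variance with 7 standardized items is 7, so the solution explains 4.2252/7 = 0.6036.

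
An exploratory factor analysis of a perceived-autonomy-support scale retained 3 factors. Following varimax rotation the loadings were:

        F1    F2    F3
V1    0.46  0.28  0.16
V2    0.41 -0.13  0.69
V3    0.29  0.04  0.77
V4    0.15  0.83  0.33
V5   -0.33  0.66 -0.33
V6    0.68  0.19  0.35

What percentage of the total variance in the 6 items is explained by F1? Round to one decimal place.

17.6%

SS loadings for F1 = 0.46² + 0.41² + 0.29² + 0.15² + (-0.33)² + 0.68² = 1.0576
With 6 standardized items, total variance = 6. Proportion = 1.0576/6 = 0.1763 → 17.63%.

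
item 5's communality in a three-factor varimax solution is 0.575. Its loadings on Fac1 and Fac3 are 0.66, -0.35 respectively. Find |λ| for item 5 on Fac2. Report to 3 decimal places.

Under orthogonal rotation h² = Σλ², so λ_Fac2² = h² − (0.5581) = 0.575 − 0.5581 = 0.0169.
|λ| = √0.0169 = 0.1300.

0.130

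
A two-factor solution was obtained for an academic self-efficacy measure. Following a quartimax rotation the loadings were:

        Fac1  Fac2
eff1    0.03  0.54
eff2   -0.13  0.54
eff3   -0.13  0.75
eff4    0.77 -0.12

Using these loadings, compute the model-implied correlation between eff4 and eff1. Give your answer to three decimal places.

-0.042

r̂ = Σ λ_i·λ_j across factors = (0.77)(0.03) + (-0.12)(0.54)
  = +0.0231 -0.0648 = -0.0417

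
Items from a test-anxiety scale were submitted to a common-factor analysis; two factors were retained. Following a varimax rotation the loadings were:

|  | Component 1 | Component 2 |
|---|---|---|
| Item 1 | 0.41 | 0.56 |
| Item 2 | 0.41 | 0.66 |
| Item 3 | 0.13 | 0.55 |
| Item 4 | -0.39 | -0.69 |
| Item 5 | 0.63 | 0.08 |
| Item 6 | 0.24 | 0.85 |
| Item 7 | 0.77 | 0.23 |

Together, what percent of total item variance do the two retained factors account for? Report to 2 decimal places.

55.17%

Communalities: 0.4817, 0.6037, 0.3194, 0.6282, 0.4033, 0.7801, 0.6458; Σh² = 3.8622.
Total variance with 7 standardized items is 7, so the solution explains 3.8622/7 = 0.5517 = 55.17%.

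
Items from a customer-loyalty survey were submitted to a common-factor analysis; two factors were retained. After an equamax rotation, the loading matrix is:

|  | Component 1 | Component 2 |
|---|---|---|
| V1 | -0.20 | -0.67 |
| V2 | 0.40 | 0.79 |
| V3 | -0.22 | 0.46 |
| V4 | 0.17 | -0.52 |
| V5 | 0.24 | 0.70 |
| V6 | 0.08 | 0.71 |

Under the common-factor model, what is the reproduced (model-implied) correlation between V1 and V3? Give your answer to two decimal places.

r̂ = Σ λ_i·λ_j across factors = (-0.20)(-0.22) + (-0.67)(0.46)
  = +0.0440 -0.3082 = -0.2642

-0.26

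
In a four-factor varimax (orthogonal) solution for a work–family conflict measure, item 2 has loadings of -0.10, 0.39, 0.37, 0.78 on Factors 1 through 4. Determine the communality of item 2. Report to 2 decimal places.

h² = (-0.10)² + 0.39² + 0.37² + 0.78² = 0.0100 + 0.1521 + 0.1369 + 0.6084 = 0.9074

0.91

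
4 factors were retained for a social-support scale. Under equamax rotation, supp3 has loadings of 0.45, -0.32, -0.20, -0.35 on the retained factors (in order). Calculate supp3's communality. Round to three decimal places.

0.467

h² = 0.45² + (-0.32)² + (-0.20)² + (-0.35)² = 0.2025 + 0.1024 + 0.0400 + 0.1225 = 0.4674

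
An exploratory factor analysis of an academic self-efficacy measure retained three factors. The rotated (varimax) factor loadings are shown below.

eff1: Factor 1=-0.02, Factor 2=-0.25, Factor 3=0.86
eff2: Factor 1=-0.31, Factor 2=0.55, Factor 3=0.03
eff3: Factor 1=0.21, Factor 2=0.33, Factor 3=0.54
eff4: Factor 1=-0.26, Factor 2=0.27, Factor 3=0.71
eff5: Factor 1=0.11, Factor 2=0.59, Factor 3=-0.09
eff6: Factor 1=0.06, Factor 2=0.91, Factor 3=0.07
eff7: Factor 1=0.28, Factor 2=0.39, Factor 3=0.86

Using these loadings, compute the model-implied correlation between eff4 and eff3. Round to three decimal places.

r̂ = Σ λ_i·λ_j across factors = (-0.26)(0.21) + (0.27)(0.33) + (0.71)(0.54)
  = -0.0546 +0.0891 +0.3834 = 0.4179

0.418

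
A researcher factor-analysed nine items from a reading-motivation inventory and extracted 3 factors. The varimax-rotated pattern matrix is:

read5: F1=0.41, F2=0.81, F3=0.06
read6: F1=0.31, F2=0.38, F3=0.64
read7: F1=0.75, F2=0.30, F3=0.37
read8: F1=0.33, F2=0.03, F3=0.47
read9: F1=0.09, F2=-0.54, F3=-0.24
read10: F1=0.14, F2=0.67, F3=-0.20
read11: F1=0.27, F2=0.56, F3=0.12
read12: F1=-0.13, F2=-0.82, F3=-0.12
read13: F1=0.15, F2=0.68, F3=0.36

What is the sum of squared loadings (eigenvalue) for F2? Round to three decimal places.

3.080

SS loadings for F2 = 0.81² + 0.38² + 0.30² + 0.03² + (-0.54)² + 0.67² + 0.56² + (-0.82)² + 0.68² = 0.6561 + 0.1444 + 0.0900 + 0.0009 + 0.2916 + 0.4489 + 0.3136 + 0.6724 + 0.4624 = 3.0803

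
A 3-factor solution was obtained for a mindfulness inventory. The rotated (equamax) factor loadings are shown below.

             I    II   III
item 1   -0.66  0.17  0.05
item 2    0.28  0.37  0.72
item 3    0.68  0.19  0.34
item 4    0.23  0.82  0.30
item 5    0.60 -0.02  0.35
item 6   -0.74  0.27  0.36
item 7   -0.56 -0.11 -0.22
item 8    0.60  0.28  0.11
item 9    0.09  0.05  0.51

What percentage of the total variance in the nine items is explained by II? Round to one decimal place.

11.6%

SS loadings for II = 0.17² + 0.37² + 0.19² + 0.82² + (-0.02)² + 0.27² + (-0.11)² + 0.28² + 0.05² = 1.0406
With 9 standardized items, total variance = 9. Proportion = 1.0406/9 = 0.1156 → 11.56%.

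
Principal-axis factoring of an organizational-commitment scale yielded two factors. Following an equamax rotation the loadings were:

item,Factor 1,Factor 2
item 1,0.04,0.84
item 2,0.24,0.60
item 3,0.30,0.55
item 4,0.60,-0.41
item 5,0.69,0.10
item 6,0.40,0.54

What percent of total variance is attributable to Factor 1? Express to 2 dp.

SS loadings for Factor 1 = 0.04² + 0.24² + 0.30² + 0.60² + 0.69² + 0.40² = 1.1453
With 6 standardized items, total variance = 6. Proportion = 1.1453/6 = 0.1909 → 19.09%.

19.09%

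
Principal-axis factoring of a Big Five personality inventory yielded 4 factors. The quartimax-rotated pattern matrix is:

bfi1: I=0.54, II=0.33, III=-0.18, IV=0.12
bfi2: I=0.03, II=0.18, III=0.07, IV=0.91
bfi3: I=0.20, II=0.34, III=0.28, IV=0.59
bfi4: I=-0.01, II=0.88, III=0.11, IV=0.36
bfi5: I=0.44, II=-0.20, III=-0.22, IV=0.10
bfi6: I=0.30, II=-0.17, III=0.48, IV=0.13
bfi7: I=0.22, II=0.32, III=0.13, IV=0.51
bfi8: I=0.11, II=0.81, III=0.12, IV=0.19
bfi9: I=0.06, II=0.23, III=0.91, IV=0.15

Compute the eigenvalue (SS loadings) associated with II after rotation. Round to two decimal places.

1.91

SS loadings for II = 0.33² + 0.18² + 0.34² + 0.88² + (-0.20)² + (-0.17)² + 0.32² + 0.81² + 0.23² = 0.1089 + 0.0324 + 0.1156 + 0.7744 + 0.0400 + 0.0289 + 0.1024 + 0.6561 + 0.0529 = 1.9116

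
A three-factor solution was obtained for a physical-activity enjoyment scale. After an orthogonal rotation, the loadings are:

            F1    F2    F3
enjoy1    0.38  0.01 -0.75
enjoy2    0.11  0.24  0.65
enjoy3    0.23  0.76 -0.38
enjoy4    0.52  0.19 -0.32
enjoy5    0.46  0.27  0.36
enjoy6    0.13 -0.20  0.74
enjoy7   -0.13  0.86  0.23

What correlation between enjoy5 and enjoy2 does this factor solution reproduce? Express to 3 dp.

0.349

r̂ = Σ λ_i·λ_j across factors = (0.46)(0.11) + (0.27)(0.24) + (0.36)(0.65)
  = +0.0506 +0.0648 +0.2340 = 0.3494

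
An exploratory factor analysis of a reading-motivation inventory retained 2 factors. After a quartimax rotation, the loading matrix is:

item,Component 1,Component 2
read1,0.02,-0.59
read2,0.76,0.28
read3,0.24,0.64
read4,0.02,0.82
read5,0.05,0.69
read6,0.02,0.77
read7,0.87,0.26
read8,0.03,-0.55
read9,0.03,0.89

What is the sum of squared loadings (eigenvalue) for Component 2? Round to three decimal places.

3.740

SS loadings for Component 2 = (-0.59)² + 0.28² + 0.64² + 0.82² + 0.69² + 0.77² + 0.26² + (-0.55)² + 0.89² = 0.3481 + 0.0784 + 0.4096 + 0.6724 + 0.4761 + 0.5929 + 0.0676 + 0.3025 + 0.7921 = 3.7397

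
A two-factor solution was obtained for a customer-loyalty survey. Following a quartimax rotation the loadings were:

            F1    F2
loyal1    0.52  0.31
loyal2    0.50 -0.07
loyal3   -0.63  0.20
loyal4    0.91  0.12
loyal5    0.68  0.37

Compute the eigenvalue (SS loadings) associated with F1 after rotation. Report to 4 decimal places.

SS loadings for F1 = 0.52² + 0.50² + (-0.63)² + 0.91² + 0.68² = 0.2704 + 0.2500 + 0.3969 + 0.8281 + 0.4624 = 2.2078

2.2078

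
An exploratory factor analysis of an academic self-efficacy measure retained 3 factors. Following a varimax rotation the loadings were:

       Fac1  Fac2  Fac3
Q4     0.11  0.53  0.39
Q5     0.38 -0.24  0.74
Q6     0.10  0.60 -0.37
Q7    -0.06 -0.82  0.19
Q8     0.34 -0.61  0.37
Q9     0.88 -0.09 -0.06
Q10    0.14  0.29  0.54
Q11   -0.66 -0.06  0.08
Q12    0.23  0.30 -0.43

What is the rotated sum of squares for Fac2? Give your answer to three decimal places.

SS loadings for Fac2 = 0.53² + (-0.24)² + 0.60² + (-0.82)² + (-0.61)² + (-0.09)² + 0.29² + (-0.06)² + 0.30² = 0.2809 + 0.0576 + 0.3600 + 0.6724 + 0.3721 + 0.0081 + 0.0841 + 0.0036 + 0.0900 = 1.9288

1.929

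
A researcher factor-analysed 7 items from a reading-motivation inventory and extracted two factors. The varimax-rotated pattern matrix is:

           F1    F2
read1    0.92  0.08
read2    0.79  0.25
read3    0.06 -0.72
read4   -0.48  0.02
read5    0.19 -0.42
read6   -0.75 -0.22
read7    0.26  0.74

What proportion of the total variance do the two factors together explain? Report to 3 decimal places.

Communalities: 0.8528, 0.6866, 0.5220, 0.2308, 0.2125, 0.6109, 0.6152; Σh² = 3.7308.
Total variance with 7 standardized items is 7, so the solution explains 3.7308/7 = 0.5330.

0.533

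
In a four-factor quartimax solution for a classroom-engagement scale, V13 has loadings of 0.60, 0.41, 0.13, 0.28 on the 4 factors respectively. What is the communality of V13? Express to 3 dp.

0.623

h² = 0.60² + 0.41² + 0.13² + 0.28² = 0.3600 + 0.1681 + 0.0169 + 0.0784 = 0.6234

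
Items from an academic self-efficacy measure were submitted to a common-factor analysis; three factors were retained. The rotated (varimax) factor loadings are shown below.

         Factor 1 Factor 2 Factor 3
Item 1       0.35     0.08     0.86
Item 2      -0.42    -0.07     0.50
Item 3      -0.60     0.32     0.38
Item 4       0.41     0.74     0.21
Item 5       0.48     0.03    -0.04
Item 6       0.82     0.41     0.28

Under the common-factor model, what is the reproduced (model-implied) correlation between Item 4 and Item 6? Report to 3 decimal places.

r̂ = Σ λ_i·λ_j across factors = (0.41)(0.82) + (0.74)(0.41) + (0.21)(0.28)
  = +0.3362 +0.3034 +0.0588 = 0.6984

0.698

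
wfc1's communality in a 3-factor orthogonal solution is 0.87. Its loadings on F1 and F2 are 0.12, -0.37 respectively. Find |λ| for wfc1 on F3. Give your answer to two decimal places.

0.85

Under orthogonal rotation h² = Σλ², so λ_F3² = h² − (0.1513) = 0.87 − 0.1513 = 0.7187.
|λ| = √0.7187 = 0.8478.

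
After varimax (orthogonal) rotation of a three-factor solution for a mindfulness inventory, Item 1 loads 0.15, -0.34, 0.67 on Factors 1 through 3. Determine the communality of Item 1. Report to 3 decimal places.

h² = 0.15² + (-0.34)² + 0.67² = 0.0225 + 0.1156 + 0.4489 = 0.5870

0.587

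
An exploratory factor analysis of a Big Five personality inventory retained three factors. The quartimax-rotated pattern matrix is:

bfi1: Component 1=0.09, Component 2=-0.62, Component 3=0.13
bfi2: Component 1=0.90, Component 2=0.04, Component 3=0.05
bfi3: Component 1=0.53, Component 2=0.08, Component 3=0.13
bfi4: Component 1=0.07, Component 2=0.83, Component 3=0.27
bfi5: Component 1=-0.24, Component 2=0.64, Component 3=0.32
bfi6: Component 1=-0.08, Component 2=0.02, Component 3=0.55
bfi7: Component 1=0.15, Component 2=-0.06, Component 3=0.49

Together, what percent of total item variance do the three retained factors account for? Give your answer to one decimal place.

49.1%

SS loadings by factor: 1.1904, 1.4949, 0.7542; total = 3.4395.
Total variance with 7 standardized items is 7, so the solution explains 3.4395/7 = 0.4914 = 49.14%.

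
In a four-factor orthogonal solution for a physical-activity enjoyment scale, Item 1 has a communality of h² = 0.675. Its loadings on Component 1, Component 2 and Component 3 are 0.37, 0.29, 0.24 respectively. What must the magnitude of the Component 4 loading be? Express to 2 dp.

Under orthogonal rotation h² = Σλ², so λ_Component 4² = h² − (0.2786) = 0.675 − 0.2786 = 0.3964.
|λ| = √0.3964 = 0.6296.

0.63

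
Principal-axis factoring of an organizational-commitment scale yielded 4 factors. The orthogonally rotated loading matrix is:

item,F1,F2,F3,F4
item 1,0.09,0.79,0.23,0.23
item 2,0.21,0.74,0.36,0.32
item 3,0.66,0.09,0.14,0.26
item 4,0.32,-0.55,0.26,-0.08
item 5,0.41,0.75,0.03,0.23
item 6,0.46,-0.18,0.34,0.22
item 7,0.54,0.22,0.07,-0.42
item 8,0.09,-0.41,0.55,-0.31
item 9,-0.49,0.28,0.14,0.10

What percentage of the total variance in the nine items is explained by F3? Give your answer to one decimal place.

7.9%

SS loadings for F3 = 0.23² + 0.36² + 0.14² + 0.26² + 0.03² + 0.34² + 0.07² + 0.55² + 0.14² = 0.7132
With 9 standardized items, total variance = 9. Proportion = 0.7132/9 = 0.0792 → 7.92%.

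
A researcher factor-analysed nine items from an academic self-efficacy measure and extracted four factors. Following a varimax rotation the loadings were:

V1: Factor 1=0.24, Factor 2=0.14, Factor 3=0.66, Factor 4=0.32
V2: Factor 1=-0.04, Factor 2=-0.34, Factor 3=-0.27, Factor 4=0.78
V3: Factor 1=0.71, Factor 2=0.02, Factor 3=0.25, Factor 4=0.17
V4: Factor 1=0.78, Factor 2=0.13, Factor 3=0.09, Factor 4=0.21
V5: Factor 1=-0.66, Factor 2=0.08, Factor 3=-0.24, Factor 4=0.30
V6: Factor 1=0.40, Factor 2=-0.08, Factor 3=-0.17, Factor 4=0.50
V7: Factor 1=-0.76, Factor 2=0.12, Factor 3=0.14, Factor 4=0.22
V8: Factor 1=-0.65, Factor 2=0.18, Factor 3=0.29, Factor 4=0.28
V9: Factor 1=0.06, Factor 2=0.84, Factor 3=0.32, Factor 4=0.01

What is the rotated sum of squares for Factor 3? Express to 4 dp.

0.8717

SS loadings for Factor 3 = 0.66² + (-0.27)² + 0.25² + 0.09² + (-0.24)² + (-0.17)² + 0.14² + 0.29² + 0.32² = 0.4356 + 0.0729 + 0.0625 + 0.0081 + 0.0576 + 0.0289 + 0.0196 + 0.0841 + 0.1024 = 0.8717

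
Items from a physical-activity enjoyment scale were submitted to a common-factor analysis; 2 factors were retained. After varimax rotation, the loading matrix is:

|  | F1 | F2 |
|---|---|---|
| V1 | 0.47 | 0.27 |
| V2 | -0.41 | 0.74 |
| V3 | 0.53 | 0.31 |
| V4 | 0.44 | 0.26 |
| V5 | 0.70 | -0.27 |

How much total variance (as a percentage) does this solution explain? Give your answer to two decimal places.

44.21%

Communalities: 0.2938, 0.7157, 0.3770, 0.2612, 0.5629; Σh² = 2.2106.
Total variance with 5 standardized items is 5, so the solution explains 2.2106/5 = 0.4421 = 44.21%.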